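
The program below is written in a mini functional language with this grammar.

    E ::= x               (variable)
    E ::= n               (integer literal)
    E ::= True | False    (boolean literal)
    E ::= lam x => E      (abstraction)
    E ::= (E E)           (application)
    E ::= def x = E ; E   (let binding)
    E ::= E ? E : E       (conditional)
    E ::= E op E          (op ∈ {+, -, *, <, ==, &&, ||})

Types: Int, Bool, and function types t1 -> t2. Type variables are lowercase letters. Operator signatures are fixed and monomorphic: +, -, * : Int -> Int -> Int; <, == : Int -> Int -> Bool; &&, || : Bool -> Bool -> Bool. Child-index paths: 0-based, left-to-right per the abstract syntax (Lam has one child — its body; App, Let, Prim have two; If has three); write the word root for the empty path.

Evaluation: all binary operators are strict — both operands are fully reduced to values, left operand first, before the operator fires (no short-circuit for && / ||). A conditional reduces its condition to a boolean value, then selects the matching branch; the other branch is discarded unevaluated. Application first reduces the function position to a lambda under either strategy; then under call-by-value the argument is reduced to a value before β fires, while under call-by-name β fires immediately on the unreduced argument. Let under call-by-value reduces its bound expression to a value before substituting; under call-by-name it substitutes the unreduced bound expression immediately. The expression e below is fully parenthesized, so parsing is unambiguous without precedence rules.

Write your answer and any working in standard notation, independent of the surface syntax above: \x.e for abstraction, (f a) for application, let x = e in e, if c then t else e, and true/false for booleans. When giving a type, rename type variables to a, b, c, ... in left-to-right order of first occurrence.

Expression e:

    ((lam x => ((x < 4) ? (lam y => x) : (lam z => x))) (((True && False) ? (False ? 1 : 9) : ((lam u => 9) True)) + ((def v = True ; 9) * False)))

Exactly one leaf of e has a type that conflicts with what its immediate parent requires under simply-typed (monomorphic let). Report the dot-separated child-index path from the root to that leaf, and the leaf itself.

Answer: 1.1.1 : false

Working:
x : a
  unify a ~ Int
  unify Int ~ Int
  unify Bool ~ Bool
x : Int
\y._ : b -> Int
x : Int
\z._ : c -> Int
  unify b -> Int ~ c -> Int
  unify b ~ c
  unify Int ~ Int
\x._ : Int -> c -> Int
  unify Bool ~ Bool
  unify Bool ~ Bool
  unify Bool ~ Bool
  unify Bool ~ Bool
  unify Int ~ Int
\u._ : d -> Int
  unify d -> Int ~ Bool -> e
  unify d ~ Bool
  unify Int ~ e
_ _ : Int
  unify Int ~ Int
  unify Int ~ Int
let v : Bool
  unify Int ~ Int
  unify Bool ~ Int
  FAIL: mismatch Bool ~ Int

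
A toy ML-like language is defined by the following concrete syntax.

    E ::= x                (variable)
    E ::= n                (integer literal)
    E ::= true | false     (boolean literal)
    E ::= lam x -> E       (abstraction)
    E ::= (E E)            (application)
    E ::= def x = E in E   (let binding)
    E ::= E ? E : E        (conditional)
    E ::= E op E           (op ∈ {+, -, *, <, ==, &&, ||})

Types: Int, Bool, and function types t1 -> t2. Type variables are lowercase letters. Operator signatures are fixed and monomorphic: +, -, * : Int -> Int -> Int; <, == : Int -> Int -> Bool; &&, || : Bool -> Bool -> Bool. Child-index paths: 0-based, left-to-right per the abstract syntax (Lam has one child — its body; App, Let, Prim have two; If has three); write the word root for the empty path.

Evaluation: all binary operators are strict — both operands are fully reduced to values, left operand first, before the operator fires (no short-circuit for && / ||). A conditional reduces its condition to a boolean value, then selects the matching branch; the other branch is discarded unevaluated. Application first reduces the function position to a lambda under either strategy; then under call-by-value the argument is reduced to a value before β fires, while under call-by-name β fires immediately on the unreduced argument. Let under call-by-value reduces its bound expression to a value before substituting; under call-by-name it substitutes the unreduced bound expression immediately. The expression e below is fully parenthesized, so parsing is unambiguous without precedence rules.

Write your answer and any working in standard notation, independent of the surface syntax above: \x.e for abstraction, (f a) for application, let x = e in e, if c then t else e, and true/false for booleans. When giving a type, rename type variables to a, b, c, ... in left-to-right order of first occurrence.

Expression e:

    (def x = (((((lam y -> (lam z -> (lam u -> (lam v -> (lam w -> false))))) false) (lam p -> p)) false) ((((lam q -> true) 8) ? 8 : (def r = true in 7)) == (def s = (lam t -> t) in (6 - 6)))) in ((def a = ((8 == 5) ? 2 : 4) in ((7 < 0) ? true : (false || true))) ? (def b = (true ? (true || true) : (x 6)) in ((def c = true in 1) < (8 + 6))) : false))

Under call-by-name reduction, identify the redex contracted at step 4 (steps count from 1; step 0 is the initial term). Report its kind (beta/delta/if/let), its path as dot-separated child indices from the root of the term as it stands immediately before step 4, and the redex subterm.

Answer: if at 0 : (if false then true else (false || true))

Derivation:
step 0: (let x = (((((\y.(\z.(\u.(\v.(\w.false))))) false) (\p.p)) false) ((if ((\q.true) 8) then 8 else (let r = true in 7)) == (let s = (\t.t) in (6 - 6)))) in (if (let a = (if (8 == 5) then 2 else 4) in (if (7 < 0) then true else (false || true))) then (let b = (if true then (true || true) else (x 6)) in ((let c = true in 1) < (8 + 6))) else false))
step 1: [let@root] (if (let a = (if (8 == 5) then 2 else 4) in (if (7 < 0) then true else (false || true))) then (let b = (if true then (true || true) else ((((((\y.(\z.(\u.(\v.(\w.false))))) false) (\p.p)) false) ((if ((\q.true) 8) then 8 else (let r = true in 7)) == (let s = (\t.t) in (6 - 6)))) 6)) in ((let c = true in 1) < (8 + 6))) else false)
step 2: [let@0] (if (if (7 < 0) then true else (false || true)) then (let b = (if true then (true || true) else ((((((\y.(\z.(\u.(\v.(\w.false))))) false) (\p.p)) false) ((if ((\q.true) 8) then 8 else (let r = true in 7)) == (let s = (\t.t) in (6 - 6)))) 6)) in ((let c = true in 1) < (8 + 6))) else false)
step 3: [delta@0.0] (if (if false then true else (false || true)) then (let b = (if true then (true || true) else ((((((\y.(\z.(\u.(\v.(\w.false))))) false) (\p.p)) false) ((if ((\q.true) 8) then 8 else (let r = true in 7)) == (let s = (\t.t) in (6 - 6)))) 6)) in ((let c = true in 1) < (8 + 6))) else false)
step 4: [if@0] (if (false || true) then (let b = (if true then (true || true) else ((((((\y.(\z.(\u.(\v.(\w.false))))) false) (\p.p)) false) ((if ((\q.true) 8) then 8 else (let r = true in 7)) == (let s = (\t.t) in (6 - 6)))) 6)) in ((let c = true in 1) < (8 + 6))) else false)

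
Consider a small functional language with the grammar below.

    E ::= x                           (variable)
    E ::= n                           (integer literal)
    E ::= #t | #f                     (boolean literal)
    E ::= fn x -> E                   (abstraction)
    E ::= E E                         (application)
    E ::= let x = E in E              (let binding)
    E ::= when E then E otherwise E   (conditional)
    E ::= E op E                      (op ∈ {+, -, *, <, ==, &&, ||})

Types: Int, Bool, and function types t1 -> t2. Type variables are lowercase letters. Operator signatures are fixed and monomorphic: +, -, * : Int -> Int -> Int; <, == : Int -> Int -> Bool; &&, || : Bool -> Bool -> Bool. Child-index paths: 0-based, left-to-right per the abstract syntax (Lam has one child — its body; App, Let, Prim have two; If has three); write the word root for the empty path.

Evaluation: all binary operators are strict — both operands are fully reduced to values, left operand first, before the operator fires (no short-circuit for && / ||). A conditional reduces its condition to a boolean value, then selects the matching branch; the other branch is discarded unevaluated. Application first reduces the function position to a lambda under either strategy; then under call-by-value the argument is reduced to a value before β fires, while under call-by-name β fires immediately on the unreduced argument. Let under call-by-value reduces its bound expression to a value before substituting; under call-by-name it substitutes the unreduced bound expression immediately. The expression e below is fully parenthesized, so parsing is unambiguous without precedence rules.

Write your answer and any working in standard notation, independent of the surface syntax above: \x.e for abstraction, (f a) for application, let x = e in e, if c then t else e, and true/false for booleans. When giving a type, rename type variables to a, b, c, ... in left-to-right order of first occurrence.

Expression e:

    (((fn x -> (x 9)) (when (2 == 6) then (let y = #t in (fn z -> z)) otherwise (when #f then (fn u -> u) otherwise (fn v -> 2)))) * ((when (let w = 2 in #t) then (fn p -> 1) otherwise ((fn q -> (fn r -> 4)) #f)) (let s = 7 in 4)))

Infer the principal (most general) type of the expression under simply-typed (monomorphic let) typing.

Working:
x : a
  unify a ~ Int -> b
_ _ : b
\x._ : (Int -> b) -> b
  unify Int ~ Int
  unify Int ~ Int
  unify Bool ~ Bool
let y : Bool
z : c
\z._ : c -> c
  unify Bool ~ Bool
u : d
\u._ : d -> d
\v._ : e -> Int
  unify d -> d ~ e -> Int
  unify d ~ e
  unify e ~ Int
  unify c -> c ~ Int -> Int
  unify c ~ Int
  unify Int ~ Int
  unify (Int -> b) -> b ~ (Int -> Int) -> f
  unify Int -> b ~ Int -> Int
  unify Int ~ Int
  unify b ~ Int
  unify Int ~ f
_ _ : Int
  unify Int ~ Int
let w : Int
  unify Bool ~ Bool
\p._ : g -> Int
\r._ : i -> Int
\q._ : h -> i -> Int
  unify h -> i -> Int ~ Bool -> j
  unify h ~ Bool
  unify i -> Int ~ j
_ _ : i -> Int
  unify g -> Int ~ i -> Int
  unify g ~ i
  unify Int ~ Int
let s : Int
  unify i -> Int ~ Int -> k
  unify i ~ Int
  unify Int ~ k
_ _ : Int
  unify Int ~ Int

Answer: Int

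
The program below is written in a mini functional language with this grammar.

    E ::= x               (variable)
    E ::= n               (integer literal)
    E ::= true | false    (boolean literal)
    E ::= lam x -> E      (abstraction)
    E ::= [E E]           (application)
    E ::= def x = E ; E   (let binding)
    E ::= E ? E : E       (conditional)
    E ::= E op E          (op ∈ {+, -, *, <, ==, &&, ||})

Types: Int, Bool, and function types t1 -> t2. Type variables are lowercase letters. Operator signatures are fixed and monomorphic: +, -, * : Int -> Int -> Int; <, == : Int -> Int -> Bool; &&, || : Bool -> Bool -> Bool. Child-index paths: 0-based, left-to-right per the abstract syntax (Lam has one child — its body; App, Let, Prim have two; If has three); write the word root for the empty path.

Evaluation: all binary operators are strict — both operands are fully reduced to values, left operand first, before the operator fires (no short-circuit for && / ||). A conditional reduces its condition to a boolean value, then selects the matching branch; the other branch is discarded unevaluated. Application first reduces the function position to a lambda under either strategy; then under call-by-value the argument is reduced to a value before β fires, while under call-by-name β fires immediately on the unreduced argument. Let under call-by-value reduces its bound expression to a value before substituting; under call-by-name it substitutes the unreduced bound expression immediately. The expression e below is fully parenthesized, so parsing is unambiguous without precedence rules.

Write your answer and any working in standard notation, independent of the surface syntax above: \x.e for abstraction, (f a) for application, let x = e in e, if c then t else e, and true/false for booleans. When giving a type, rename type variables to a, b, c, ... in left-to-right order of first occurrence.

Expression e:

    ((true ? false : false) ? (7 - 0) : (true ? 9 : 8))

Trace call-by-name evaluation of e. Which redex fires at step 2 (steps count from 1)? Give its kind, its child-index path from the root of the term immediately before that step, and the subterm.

Working:
step 0: (if (if true then false else false) then (7 - 0) else (if true then 9 else 8))
step 1: [if@0] (if false then (7 - 0) else (if true then 9 else 8))
step 2: [if@root] (if true then 9 else 8)

Answer: if at root : (if false then (7 - 0) else (if true then 9 else 8))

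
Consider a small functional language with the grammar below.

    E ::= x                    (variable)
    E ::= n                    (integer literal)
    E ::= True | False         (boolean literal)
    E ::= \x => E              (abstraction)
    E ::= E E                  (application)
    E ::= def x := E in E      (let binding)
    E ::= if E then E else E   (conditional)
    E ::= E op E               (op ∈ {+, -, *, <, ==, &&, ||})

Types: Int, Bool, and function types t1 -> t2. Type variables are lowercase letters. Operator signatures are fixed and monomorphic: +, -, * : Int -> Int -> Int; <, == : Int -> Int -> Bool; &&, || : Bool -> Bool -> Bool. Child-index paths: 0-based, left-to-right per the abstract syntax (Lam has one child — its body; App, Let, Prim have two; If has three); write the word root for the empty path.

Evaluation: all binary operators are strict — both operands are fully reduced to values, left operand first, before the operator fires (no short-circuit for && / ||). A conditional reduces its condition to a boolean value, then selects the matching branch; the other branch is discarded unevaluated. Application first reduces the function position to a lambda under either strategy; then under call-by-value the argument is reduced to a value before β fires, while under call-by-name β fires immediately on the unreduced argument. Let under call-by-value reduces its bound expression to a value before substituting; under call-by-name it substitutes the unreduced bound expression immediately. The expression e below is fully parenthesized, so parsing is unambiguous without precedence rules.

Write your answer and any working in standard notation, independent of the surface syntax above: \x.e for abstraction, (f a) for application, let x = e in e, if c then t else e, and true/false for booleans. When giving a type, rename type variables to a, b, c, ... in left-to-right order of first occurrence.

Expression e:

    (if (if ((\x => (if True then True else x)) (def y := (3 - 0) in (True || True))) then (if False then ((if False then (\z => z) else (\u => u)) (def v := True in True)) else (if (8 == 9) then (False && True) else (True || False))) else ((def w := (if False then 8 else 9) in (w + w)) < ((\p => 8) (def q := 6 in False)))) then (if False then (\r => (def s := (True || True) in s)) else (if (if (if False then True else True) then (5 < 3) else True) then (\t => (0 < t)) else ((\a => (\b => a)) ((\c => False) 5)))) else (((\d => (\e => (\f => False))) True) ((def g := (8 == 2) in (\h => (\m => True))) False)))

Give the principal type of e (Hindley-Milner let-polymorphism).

Trace:
  unify Bool ~ Bool
x : a
  unify Bool ~ a
\x._ : Bool -> Bool
  unify Int ~ Int
  unify Int ~ Int
let y : Int
  unify Bool ~ Bool
  unify Bool ~ Bool
  unify Bool -> Bool ~ Bool -> b
  unify Bool ~ Bool
  unify Bool ~ b
_ _ : Bool
  unify Bool ~ Bool
  unify Bool ~ Bool
  unify Bool ~ Bool
z : c
\z._ : c -> c
u : d
\u._ : d -> d
  unify c -> c ~ d -> d
  unify c ~ d
  unify d ~ d
let v : Bool
  unify d -> d ~ Bool -> e
  unify d ~ Bool
  unify Bool ~ e
_ _ : Bool
  unify Int ~ Int
  unify Int ~ Int
  unify Bool ~ Bool
  unify Bool ~ Bool
  unify Bool ~ Bool
  unify Bool ~ Bool
  unify Bool ~ Bool
  unify Bool ~ Bool
  unify Bool ~ Bool
  unify Bool ~ Bool
  unify Int ~ Int
let w : Int
w : Int
  unify Int ~ Int
w : Int
  unify Int ~ Int
  unify Int ~ Int
\p._ : f -> Int
let q : Int
  unify f -> Int ~ Bool -> g
  unify f ~ Bool
  unify Int ~ g
_ _ : Int
  unify Int ~ Int
  unify Bool ~ Bool
  unify Bool ~ Bool
  unify Bool ~ Bool
  unify Bool ~ Bool
  unify Bool ~ Bool
let s : Bool
s : Bool
\r._ : h -> Bool
  unify Bool ~ Bool
  unify Bool ~ Bool
  unify Bool ~ Bool
  unify Int ~ Int
  unify Int ~ Int
  unify Bool ~ Bool
  unify Bool ~ Bool
  unify Int ~ Int
t : i
  unify i ~ Int
\t._ : Int -> Bool
a : j
\b._ : k -> j
\a._ : j -> k -> j
\c._ : l -> Bool
  unify l -> Bool ~ Int -> m
  unify l ~ Int
  unify Bool ~ m
_ _ : Bool
  unify j -> k -> j ~ Bool -> n
  unify j ~ Bool
  unify k -> Bool ~ n
_ _ : k -> Bool
  unify Int -> Bool ~ k -> Bool
  unify Int ~ k
  unify Bool ~ Bool
  unify h -> Bool ~ Int -> Bool
  unify h ~ Int
  unify Bool ~ Bool
\f._ : q -> Bool
\e._ : p -> q -> Bool
\d._ : o -> p -> q -> Bool
  unify o -> p -> q -> Bool ~ Bool -> r
  unify o ~ Bool
  unify p -> q -> Bool ~ r
_ _ : p -> q -> Bool
  unify Int ~ Int
  unify Int ~ Int
let g : Bool
\m._ : t -> Bool
\h._ : s -> t -> Bool
  unify s -> t -> Bool ~ Bool -> u
  unify s ~ Bool
  unify t -> Bool ~ u
_ _ : t -> Bool
  unify p -> q -> Bool ~ (t -> Bool) -> v
  unify p ~ t -> Bool
  unify q -> Bool ~ v
_ _ : q -> Bool
  unify Int -> Bool ~ q -> Bool
  unify Int ~ q
  unify Bool ~ Bool

Answer: Int -> Bool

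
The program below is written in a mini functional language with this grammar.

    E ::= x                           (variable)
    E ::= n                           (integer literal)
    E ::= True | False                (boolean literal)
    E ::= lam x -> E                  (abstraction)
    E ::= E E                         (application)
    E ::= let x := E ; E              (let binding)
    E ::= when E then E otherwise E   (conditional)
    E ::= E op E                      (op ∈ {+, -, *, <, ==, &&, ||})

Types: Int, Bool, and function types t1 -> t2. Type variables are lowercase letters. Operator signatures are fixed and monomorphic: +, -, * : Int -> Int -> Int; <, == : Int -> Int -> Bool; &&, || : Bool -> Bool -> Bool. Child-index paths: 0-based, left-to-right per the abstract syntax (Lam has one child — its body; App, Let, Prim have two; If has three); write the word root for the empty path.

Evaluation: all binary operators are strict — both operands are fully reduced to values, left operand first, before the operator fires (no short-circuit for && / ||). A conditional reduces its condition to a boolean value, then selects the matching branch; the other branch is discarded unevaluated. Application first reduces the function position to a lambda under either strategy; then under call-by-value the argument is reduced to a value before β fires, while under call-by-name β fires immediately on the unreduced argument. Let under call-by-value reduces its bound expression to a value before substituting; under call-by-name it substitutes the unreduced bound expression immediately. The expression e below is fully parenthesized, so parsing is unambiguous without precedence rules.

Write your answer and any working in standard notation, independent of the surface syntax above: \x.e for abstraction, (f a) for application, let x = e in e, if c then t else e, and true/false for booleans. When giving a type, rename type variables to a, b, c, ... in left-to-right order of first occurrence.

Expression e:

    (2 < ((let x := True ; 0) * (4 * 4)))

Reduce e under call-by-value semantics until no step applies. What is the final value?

Answer: false

Trace:
step 0: (2 < ((let x = true in 0) * (4 * 4)))
step 1: [let@1.0] (2 < (0 * (4 * 4)))
step 2: [delta@1.1] (2 < (0 * 16))
step 3: [delta@1] (2 < 0)
step 4: [delta@root] false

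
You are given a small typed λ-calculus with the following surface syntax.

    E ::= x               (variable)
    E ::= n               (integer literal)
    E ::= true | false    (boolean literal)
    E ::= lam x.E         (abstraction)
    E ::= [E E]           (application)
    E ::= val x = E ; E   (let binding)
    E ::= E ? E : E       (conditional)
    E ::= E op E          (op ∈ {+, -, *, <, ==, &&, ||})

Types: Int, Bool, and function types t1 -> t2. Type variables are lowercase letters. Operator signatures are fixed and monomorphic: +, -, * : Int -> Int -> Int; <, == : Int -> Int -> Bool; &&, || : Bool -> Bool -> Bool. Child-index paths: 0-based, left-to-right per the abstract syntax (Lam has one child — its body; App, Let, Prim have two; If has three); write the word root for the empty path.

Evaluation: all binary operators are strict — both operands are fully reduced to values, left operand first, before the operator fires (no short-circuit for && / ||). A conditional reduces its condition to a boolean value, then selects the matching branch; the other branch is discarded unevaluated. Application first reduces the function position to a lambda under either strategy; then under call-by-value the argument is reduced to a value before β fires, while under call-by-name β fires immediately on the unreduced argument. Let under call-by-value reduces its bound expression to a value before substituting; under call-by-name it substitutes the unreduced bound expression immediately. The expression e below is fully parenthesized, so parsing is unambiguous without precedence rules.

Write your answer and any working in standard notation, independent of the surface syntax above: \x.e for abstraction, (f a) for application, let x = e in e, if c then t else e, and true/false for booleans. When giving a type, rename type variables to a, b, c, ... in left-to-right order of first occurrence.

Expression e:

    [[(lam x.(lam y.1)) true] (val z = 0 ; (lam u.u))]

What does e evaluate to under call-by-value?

Answer: 1

Derivation:
step 0: (((\x.(\y.1)) true) (let z = 0 in (\u.u)))
step 1: [beta@0] ((\y.1) (let z = 0 in (\u.u)))
step 2: [let@1] ((\y.1) (\u.u))
step 3: [beta@root] 1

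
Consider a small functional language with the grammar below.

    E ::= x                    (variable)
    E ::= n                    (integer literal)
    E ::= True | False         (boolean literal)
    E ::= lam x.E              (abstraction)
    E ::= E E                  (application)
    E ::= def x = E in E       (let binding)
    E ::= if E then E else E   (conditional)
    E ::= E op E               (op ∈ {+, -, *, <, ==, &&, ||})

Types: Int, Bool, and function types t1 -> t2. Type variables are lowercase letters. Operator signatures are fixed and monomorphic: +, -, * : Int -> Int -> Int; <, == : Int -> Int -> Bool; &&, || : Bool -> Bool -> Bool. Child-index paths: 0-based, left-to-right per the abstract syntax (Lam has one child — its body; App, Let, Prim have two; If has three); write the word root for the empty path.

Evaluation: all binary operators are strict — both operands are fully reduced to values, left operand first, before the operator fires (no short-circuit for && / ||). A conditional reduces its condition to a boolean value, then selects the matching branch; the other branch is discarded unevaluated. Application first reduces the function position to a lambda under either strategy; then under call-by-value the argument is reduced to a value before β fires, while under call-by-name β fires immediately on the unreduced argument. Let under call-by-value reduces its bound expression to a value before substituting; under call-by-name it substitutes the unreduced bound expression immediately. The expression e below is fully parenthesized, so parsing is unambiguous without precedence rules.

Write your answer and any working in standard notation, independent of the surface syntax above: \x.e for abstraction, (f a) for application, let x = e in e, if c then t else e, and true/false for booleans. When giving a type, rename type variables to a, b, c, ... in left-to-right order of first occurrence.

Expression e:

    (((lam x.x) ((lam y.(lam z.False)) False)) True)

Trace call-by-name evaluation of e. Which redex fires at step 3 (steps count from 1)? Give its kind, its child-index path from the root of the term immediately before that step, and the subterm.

Answer: beta at root : ((\z.false) true)

Trace:
step 0: (((\x.x) ((\y.(\z.false)) false)) true)
step 1: [beta@0] (((\y.(\z.false)) false) true)
step 2: [beta@0] ((\z.false) true)
step 3: [beta@root] false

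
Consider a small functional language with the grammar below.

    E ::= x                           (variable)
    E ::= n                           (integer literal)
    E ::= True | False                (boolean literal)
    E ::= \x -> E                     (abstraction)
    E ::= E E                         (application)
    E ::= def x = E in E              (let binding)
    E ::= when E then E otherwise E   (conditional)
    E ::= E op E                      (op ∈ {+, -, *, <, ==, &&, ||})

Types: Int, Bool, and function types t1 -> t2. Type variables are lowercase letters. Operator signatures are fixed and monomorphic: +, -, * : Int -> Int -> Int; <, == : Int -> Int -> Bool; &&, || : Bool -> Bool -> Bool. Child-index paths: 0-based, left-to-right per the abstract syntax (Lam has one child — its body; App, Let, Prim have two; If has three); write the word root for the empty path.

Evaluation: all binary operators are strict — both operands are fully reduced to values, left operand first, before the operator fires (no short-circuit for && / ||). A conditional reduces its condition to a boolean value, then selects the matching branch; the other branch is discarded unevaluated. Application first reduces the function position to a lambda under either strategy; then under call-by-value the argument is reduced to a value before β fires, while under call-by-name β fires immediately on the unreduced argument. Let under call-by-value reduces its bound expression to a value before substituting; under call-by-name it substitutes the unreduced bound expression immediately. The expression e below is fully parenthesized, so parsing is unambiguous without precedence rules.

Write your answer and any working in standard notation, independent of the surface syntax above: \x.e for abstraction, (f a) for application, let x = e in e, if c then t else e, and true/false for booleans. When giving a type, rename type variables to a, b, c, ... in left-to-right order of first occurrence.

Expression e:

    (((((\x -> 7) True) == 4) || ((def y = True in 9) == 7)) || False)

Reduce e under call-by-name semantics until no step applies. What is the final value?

Working:
step 0: (((((\x.7) true) == 4) || ((let y = true in 9) == 7)) || false)
step 1: [beta@0.0.0] (((7 == 4) || ((let y = true in 9) == 7)) || false)
step 2: [delta@0.0] ((false || ((let y = true in 9) == 7)) || false)
step 3: [let@0.1.0] ((false || (9 == 7)) || false)
step 4: [delta@0.1] ((false || false) || false)
step 5: [delta@0] (false || false)
step 6: [delta@root] false

Answer: false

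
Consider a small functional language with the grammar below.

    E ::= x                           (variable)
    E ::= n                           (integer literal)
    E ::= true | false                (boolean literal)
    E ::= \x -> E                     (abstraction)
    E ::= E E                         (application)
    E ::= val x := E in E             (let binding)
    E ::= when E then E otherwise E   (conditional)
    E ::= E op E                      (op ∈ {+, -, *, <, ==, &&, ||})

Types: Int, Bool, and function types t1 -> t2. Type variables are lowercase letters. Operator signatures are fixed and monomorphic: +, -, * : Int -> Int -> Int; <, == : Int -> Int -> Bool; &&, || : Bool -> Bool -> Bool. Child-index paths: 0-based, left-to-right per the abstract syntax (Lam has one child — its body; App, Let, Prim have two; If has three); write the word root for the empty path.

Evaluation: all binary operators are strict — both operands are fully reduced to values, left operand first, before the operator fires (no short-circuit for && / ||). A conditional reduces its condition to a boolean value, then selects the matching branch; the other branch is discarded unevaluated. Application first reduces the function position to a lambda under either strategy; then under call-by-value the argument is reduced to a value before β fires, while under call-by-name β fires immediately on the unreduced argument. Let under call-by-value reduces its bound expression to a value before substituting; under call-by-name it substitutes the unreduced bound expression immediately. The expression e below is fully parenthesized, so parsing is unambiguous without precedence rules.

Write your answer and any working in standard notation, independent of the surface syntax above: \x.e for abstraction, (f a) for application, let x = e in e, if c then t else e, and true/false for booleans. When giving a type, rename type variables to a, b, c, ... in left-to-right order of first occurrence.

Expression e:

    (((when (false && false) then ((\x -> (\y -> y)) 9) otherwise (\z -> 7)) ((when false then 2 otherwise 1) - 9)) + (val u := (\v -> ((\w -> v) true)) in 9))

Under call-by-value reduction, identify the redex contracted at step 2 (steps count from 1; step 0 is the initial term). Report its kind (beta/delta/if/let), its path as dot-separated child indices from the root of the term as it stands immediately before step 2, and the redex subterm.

Derivation:
step 0: (((if (false && false) then ((\x.(\y.y)) 9) else (\z.7)) ((if false then 2 else 1) - 9)) + (let u = (\v.((\w.v) true)) in 9))
step 1: [delta@0.0.0] (((if false then ((\x.(\y.y)) 9) else (\z.7)) ((if false then 2 else 1) - 9)) + (let u = (\v.((\w.v) true)) in 9))
step 2: [if@0.0] (((\z.7) ((if false then 2 else 1) - 9)) + (let u = (\v.((\w.v) true)) in 9))

Answer: if at 0.0 : (if false then ((\x.(\y.y)) 9) else (\z.7))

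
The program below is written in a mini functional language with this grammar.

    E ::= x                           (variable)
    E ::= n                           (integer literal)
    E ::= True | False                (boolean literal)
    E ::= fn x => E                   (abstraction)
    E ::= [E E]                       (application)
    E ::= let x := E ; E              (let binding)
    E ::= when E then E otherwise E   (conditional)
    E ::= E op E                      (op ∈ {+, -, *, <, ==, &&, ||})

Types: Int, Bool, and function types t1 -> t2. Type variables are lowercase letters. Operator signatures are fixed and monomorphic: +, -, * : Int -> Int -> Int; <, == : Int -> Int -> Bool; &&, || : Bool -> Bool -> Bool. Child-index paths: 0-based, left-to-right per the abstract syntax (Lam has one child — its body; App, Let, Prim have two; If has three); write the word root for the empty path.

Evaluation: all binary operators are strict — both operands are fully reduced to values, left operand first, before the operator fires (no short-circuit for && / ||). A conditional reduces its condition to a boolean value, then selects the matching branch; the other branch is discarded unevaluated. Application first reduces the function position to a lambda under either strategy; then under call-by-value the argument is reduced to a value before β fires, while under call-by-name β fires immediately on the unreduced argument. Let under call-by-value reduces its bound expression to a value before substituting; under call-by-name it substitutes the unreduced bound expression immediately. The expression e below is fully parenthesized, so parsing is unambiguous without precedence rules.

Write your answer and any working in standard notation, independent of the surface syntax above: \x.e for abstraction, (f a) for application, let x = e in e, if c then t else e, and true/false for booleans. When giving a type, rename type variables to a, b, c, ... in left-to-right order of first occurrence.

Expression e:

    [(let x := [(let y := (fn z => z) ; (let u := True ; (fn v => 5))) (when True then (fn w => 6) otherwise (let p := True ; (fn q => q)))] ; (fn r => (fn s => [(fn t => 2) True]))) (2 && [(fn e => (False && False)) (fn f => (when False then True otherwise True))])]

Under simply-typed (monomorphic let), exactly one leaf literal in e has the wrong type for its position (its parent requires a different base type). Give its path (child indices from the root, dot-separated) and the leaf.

Trace:
z : a
\z._ : a -> a
let y : a -> a
let u : Bool
\v._ : b -> Int
  unify Bool ~ Bool
\w._ : c -> Int
let p : Bool
q : d
\q._ : d -> d
  unify c -> Int ~ d -> d
  unify c ~ d
  unify Int ~ d
  unify b -> Int ~ (Int -> Int) -> e
  unify b ~ Int -> Int
  unify Int ~ e
_ _ : Int
let x : Int
\t._ : h -> Int
  unify h -> Int ~ Bool -> i
  unify h ~ Bool
  unify Int ~ i
_ _ : Int
\s._ : g -> Int
\r._ : f -> g -> Int
  unify Int ~ Bool
  FAIL: mismatch Int ~ Bool

Answer: 1.0 : 2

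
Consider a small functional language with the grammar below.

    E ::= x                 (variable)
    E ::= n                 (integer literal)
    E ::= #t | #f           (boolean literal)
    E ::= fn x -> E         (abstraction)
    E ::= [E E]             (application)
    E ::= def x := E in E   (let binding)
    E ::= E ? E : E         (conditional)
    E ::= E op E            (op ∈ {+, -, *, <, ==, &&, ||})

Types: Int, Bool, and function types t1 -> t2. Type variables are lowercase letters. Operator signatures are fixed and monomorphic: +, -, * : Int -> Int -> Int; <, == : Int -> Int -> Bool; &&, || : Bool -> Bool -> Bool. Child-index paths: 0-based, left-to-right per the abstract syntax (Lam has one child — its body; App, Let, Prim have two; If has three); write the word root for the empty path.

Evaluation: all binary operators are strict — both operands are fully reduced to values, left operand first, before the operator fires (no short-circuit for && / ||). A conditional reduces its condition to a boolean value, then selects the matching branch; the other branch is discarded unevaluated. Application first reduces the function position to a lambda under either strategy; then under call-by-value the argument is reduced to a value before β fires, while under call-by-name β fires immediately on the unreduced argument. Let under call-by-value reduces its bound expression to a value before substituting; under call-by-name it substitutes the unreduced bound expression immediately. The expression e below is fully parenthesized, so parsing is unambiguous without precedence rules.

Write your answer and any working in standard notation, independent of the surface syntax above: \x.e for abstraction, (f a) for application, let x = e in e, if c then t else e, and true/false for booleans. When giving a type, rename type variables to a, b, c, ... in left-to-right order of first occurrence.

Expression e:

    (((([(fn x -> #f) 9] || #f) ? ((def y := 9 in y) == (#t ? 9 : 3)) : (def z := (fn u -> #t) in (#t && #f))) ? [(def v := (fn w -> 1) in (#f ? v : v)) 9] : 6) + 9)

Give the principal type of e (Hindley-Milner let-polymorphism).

Answer: Int

Trace:
\x._ : a -> Bool
  unify a -> Bool ~ Int -> b
  unify a ~ Int
  unify Bool ~ b
_ _ : Bool
  unify Bool ~ Bool
  unify Bool ~ Bool
  unify Bool ~ Bool
let y : Int
y : Int
  unify Int ~ Int
  unify Bool ~ Bool
  unify Int ~ Int
  unify Int ~ Int
\u._ : c -> Bool
let z : forall. c -> Bool
  unify Bool ~ Bool
  unify Bool ~ Bool
  unify Bool ~ Bool
  unify Bool ~ Bool
\w._ : d -> Int
let v : forall. d -> Int
  unify Bool ~ Bool
v : e -> Int
v : f -> Int
  unify e -> Int ~ f -> Int
  unify e ~ f
  unify Int ~ Int
  unify f -> Int ~ Int -> g
  unify f ~ Int
  unify Int ~ g
_ _ : Int
  unify Int ~ Int
  unify Int ~ Int
  unify Int ~ Int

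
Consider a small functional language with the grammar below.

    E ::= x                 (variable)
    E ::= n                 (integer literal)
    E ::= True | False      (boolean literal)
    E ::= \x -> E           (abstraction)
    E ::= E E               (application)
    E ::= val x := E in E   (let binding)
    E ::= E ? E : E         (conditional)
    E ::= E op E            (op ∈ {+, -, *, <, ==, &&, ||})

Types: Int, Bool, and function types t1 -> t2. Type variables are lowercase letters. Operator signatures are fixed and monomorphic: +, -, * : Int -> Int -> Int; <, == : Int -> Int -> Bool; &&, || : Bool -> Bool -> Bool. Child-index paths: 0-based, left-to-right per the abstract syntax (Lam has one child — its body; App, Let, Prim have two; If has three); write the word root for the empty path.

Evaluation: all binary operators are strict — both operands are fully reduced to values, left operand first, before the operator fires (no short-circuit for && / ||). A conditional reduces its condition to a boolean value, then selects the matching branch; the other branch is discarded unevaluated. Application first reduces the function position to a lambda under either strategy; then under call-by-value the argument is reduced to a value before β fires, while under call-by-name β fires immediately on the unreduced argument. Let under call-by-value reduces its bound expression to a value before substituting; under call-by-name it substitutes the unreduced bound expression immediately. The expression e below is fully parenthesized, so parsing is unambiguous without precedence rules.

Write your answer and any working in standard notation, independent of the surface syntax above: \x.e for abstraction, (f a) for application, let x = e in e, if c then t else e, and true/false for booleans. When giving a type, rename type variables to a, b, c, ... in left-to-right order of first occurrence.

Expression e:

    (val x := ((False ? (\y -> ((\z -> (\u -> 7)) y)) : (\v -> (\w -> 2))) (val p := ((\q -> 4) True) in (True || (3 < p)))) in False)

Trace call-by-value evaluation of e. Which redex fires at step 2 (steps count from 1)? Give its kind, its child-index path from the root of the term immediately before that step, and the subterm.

Trace:
step 0: (let x = ((if false then (\y.((\z.(\u.7)) y)) else (\v.(\w.2))) (let p = ((\q.4) true) in (true || (3 < p)))) in false)
step 1: [if@0.0] (let x = ((\v.(\w.2)) (let p = ((\q.4) true) in (true || (3 < p)))) in false)
step 2: [beta@0.1.0] (let x = ((\v.(\w.2)) (let p = 4 in (true || (3 < p)))) in false)

Answer: beta at 0.1.0 : ((\q.4) true)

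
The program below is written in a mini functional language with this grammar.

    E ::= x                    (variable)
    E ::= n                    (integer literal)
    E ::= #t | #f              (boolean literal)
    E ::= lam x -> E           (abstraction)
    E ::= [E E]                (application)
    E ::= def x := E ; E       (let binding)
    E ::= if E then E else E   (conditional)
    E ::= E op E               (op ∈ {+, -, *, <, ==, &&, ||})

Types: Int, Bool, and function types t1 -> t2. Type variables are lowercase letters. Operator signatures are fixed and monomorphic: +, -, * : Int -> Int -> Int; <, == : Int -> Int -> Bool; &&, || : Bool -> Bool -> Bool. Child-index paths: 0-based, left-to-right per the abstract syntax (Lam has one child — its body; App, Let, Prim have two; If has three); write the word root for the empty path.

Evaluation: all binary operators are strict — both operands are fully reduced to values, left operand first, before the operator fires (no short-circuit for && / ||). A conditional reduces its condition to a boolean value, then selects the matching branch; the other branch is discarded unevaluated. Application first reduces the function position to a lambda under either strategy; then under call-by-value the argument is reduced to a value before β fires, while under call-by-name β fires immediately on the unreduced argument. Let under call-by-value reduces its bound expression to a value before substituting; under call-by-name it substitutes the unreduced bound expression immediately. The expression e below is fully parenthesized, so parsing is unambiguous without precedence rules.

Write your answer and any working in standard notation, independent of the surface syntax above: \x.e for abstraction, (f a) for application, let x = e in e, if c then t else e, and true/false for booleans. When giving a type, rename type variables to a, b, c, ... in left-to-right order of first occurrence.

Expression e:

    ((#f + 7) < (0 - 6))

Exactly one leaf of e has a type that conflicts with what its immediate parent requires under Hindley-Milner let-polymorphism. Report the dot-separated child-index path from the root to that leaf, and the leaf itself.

Answer: 0.0 : false

Derivation:
  unify Bool ~ Int
  FAIL: mismatch Bool ~ Int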